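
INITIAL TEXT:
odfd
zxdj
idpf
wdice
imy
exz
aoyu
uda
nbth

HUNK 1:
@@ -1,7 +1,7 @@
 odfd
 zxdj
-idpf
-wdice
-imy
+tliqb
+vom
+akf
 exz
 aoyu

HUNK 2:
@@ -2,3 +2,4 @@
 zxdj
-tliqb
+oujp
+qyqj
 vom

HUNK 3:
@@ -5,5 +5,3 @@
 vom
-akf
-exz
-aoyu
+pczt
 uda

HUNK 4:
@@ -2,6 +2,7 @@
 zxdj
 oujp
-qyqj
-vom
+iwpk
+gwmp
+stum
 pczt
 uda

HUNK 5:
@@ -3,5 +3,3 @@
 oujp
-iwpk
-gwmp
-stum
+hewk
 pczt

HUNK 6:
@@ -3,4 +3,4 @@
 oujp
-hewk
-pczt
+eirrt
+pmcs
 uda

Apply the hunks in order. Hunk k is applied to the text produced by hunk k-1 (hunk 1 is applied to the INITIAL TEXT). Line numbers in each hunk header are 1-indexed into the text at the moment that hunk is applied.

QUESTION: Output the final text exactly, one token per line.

Answer: odfd
zxdj
oujp
eirrt
pmcs
uda
nbth

Derivation:
Hunk 1: at line 1 remove [idpf,wdice,imy] add [tliqb,vom,akf] -> 9 lines: odfd zxdj tliqb vom akf exz aoyu uda nbth
Hunk 2: at line 2 remove [tliqb] add [oujp,qyqj] -> 10 lines: odfd zxdj oujp qyqj vom akf exz aoyu uda nbth
Hunk 3: at line 5 remove [akf,exz,aoyu] add [pczt] -> 8 lines: odfd zxdj oujp qyqj vom pczt uda nbth
Hunk 4: at line 2 remove [qyqj,vom] add [iwpk,gwmp,stum] -> 9 lines: odfd zxdj oujp iwpk gwmp stum pczt uda nbth
Hunk 5: at line 3 remove [iwpk,gwmp,stum] add [hewk] -> 7 lines: odfd zxdj oujp hewk pczt uda nbth
Hunk 6: at line 3 remove [hewk,pczt] add [eirrt,pmcs] -> 7 lines: odfd zxdj oujp eirrt pmcs uda nbth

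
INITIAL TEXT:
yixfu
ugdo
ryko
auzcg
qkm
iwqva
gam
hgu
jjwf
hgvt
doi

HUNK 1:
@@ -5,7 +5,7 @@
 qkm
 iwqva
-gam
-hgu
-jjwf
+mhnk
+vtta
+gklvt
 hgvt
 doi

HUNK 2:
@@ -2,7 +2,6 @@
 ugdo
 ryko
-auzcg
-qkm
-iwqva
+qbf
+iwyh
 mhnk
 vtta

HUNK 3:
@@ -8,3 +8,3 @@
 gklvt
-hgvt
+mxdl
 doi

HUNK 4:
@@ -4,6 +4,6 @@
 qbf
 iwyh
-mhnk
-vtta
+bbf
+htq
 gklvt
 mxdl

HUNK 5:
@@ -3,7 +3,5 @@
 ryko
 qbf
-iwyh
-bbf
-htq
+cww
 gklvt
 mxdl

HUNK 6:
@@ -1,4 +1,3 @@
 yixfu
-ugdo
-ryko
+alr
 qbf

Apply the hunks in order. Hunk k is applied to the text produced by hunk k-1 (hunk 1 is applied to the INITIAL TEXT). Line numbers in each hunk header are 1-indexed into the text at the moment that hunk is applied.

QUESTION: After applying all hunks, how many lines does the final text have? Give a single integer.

Answer: 7

Derivation:
Hunk 1: at line 5 remove [gam,hgu,jjwf] add [mhnk,vtta,gklvt] -> 11 lines: yixfu ugdo ryko auzcg qkm iwqva mhnk vtta gklvt hgvt doi
Hunk 2: at line 2 remove [auzcg,qkm,iwqva] add [qbf,iwyh] -> 10 lines: yixfu ugdo ryko qbf iwyh mhnk vtta gklvt hgvt doi
Hunk 3: at line 8 remove [hgvt] add [mxdl] -> 10 lines: yixfu ugdo ryko qbf iwyh mhnk vtta gklvt mxdl doi
Hunk 4: at line 4 remove [mhnk,vtta] add [bbf,htq] -> 10 lines: yixfu ugdo ryko qbf iwyh bbf htq gklvt mxdl doi
Hunk 5: at line 3 remove [iwyh,bbf,htq] add [cww] -> 8 lines: yixfu ugdo ryko qbf cww gklvt mxdl doi
Hunk 6: at line 1 remove [ugdo,ryko] add [alr] -> 7 lines: yixfu alr qbf cww gklvt mxdl doi
Final line count: 7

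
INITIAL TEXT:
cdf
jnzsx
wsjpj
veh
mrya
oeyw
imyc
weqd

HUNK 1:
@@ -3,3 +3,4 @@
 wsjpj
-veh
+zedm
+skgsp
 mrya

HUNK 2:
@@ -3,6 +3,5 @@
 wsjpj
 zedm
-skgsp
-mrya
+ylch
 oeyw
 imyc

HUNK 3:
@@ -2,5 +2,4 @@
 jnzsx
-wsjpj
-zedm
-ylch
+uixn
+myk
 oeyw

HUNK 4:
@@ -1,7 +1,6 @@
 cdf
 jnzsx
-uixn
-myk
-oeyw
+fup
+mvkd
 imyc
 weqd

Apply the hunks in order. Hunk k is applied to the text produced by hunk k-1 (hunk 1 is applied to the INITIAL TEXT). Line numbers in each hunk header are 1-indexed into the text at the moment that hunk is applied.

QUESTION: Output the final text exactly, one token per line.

Answer: cdf
jnzsx
fup
mvkd
imyc
weqd

Derivation:
Hunk 1: at line 3 remove [veh] add [zedm,skgsp] -> 9 lines: cdf jnzsx wsjpj zedm skgsp mrya oeyw imyc weqd
Hunk 2: at line 3 remove [skgsp,mrya] add [ylch] -> 8 lines: cdf jnzsx wsjpj zedm ylch oeyw imyc weqd
Hunk 3: at line 2 remove [wsjpj,zedm,ylch] add [uixn,myk] -> 7 lines: cdf jnzsx uixn myk oeyw imyc weqd
Hunk 4: at line 1 remove [uixn,myk,oeyw] add [fup,mvkd] -> 6 lines: cdf jnzsx fup mvkd imyc weqd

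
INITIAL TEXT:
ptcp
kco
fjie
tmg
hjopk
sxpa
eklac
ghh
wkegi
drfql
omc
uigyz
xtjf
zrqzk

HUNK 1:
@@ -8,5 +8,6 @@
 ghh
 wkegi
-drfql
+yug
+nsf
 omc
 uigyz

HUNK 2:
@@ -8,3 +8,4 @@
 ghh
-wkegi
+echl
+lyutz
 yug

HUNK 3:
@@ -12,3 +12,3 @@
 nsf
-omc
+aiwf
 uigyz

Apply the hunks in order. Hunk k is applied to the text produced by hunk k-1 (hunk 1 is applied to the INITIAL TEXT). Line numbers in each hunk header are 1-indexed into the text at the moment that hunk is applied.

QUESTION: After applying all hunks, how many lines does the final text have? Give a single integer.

Answer: 16

Derivation:
Hunk 1: at line 8 remove [drfql] add [yug,nsf] -> 15 lines: ptcp kco fjie tmg hjopk sxpa eklac ghh wkegi yug nsf omc uigyz xtjf zrqzk
Hunk 2: at line 8 remove [wkegi] add [echl,lyutz] -> 16 lines: ptcp kco fjie tmg hjopk sxpa eklac ghh echl lyutz yug nsf omc uigyz xtjf zrqzk
Hunk 3: at line 12 remove [omc] add [aiwf] -> 16 lines: ptcp kco fjie tmg hjopk sxpa eklac ghh echl lyutz yug nsf aiwf uigyz xtjf zrqzk
Final line count: 16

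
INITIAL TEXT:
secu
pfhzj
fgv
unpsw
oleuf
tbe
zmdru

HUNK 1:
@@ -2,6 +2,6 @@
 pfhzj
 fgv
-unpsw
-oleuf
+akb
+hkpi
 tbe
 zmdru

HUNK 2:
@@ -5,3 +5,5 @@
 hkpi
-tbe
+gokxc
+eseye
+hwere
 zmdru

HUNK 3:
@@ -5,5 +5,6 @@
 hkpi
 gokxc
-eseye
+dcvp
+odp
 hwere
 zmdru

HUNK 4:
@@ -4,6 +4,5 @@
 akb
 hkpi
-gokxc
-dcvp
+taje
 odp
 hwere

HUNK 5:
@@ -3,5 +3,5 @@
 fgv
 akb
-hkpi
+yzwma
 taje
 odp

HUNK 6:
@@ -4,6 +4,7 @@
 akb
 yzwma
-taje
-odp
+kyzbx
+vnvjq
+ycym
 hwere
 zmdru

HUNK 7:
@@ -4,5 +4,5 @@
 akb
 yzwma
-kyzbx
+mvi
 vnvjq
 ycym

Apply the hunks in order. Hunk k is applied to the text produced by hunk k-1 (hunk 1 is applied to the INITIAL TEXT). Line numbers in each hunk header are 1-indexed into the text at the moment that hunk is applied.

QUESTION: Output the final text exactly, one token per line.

Answer: secu
pfhzj
fgv
akb
yzwma
mvi
vnvjq
ycym
hwere
zmdru

Derivation:
Hunk 1: at line 2 remove [unpsw,oleuf] add [akb,hkpi] -> 7 lines: secu pfhzj fgv akb hkpi tbe zmdru
Hunk 2: at line 5 remove [tbe] add [gokxc,eseye,hwere] -> 9 lines: secu pfhzj fgv akb hkpi gokxc eseye hwere zmdru
Hunk 3: at line 5 remove [eseye] add [dcvp,odp] -> 10 lines: secu pfhzj fgv akb hkpi gokxc dcvp odp hwere zmdru
Hunk 4: at line 4 remove [gokxc,dcvp] add [taje] -> 9 lines: secu pfhzj fgv akb hkpi taje odp hwere zmdru
Hunk 5: at line 3 remove [hkpi] add [yzwma] -> 9 lines: secu pfhzj fgv akb yzwma taje odp hwere zmdru
Hunk 6: at line 4 remove [taje,odp] add [kyzbx,vnvjq,ycym] -> 10 lines: secu pfhzj fgv akb yzwma kyzbx vnvjq ycym hwere zmdru
Hunk 7: at line 4 remove [kyzbx] add [mvi] -> 10 lines: secu pfhzj fgv akb yzwma mvi vnvjq ycym hwere zmdru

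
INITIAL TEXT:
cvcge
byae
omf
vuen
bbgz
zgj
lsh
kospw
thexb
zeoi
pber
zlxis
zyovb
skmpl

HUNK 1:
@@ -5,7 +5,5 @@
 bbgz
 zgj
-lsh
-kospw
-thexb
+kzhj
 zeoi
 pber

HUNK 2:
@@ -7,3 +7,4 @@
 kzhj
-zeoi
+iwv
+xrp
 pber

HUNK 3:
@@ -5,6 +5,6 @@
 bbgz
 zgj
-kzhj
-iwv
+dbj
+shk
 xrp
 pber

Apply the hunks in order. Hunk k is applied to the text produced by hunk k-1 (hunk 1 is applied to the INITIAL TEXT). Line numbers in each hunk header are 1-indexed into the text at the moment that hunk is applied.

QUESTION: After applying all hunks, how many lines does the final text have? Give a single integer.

Hunk 1: at line 5 remove [lsh,kospw,thexb] add [kzhj] -> 12 lines: cvcge byae omf vuen bbgz zgj kzhj zeoi pber zlxis zyovb skmpl
Hunk 2: at line 7 remove [zeoi] add [iwv,xrp] -> 13 lines: cvcge byae omf vuen bbgz zgj kzhj iwv xrp pber zlxis zyovb skmpl
Hunk 3: at line 5 remove [kzhj,iwv] add [dbj,shk] -> 13 lines: cvcge byae omf vuen bbgz zgj dbj shk xrp pber zlxis zyovb skmpl
Final line count: 13

Answer: 13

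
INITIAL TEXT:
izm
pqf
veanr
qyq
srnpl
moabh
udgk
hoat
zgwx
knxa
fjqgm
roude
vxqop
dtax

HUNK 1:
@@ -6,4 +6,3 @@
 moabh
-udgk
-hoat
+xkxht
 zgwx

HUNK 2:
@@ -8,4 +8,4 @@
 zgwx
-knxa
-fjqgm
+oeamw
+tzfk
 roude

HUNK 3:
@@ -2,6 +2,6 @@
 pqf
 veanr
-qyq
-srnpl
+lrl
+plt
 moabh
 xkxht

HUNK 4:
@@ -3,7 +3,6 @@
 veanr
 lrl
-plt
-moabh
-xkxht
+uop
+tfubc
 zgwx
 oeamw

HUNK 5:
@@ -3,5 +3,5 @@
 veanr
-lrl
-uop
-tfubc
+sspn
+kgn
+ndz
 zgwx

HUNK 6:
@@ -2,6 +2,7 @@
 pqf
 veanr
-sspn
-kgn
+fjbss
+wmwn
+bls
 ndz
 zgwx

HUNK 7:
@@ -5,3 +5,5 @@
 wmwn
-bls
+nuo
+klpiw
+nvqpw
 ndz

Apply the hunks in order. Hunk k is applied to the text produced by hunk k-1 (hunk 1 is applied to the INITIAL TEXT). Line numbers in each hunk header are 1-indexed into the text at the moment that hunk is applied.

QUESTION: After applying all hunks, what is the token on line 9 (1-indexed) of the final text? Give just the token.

Hunk 1: at line 6 remove [udgk,hoat] add [xkxht] -> 13 lines: izm pqf veanr qyq srnpl moabh xkxht zgwx knxa fjqgm roude vxqop dtax
Hunk 2: at line 8 remove [knxa,fjqgm] add [oeamw,tzfk] -> 13 lines: izm pqf veanr qyq srnpl moabh xkxht zgwx oeamw tzfk roude vxqop dtax
Hunk 3: at line 2 remove [qyq,srnpl] add [lrl,plt] -> 13 lines: izm pqf veanr lrl plt moabh xkxht zgwx oeamw tzfk roude vxqop dtax
Hunk 4: at line 3 remove [plt,moabh,xkxht] add [uop,tfubc] -> 12 lines: izm pqf veanr lrl uop tfubc zgwx oeamw tzfk roude vxqop dtax
Hunk 5: at line 3 remove [lrl,uop,tfubc] add [sspn,kgn,ndz] -> 12 lines: izm pqf veanr sspn kgn ndz zgwx oeamw tzfk roude vxqop dtax
Hunk 6: at line 2 remove [sspn,kgn] add [fjbss,wmwn,bls] -> 13 lines: izm pqf veanr fjbss wmwn bls ndz zgwx oeamw tzfk roude vxqop dtax
Hunk 7: at line 5 remove [bls] add [nuo,klpiw,nvqpw] -> 15 lines: izm pqf veanr fjbss wmwn nuo klpiw nvqpw ndz zgwx oeamw tzfk roude vxqop dtax
Final line 9: ndz

Answer: ndz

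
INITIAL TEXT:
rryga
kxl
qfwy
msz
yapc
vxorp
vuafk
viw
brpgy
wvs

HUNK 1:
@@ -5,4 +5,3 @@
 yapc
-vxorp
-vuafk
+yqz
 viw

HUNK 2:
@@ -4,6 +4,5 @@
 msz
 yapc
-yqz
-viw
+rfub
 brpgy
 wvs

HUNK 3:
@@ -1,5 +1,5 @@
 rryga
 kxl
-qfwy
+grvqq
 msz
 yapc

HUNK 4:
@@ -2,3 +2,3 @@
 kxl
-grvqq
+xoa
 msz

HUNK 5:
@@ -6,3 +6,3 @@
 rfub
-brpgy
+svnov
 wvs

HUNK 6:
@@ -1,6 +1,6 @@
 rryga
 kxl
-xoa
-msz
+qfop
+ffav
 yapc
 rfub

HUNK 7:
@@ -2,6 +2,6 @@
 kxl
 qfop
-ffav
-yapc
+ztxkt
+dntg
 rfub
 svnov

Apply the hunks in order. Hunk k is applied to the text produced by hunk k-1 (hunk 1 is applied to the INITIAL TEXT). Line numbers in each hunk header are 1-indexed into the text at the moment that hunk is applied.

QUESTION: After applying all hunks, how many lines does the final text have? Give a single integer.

Answer: 8

Derivation:
Hunk 1: at line 5 remove [vxorp,vuafk] add [yqz] -> 9 lines: rryga kxl qfwy msz yapc yqz viw brpgy wvs
Hunk 2: at line 4 remove [yqz,viw] add [rfub] -> 8 lines: rryga kxl qfwy msz yapc rfub brpgy wvs
Hunk 3: at line 1 remove [qfwy] add [grvqq] -> 8 lines: rryga kxl grvqq msz yapc rfub brpgy wvs
Hunk 4: at line 2 remove [grvqq] add [xoa] -> 8 lines: rryga kxl xoa msz yapc rfub brpgy wvs
Hunk 5: at line 6 remove [brpgy] add [svnov] -> 8 lines: rryga kxl xoa msz yapc rfub svnov wvs
Hunk 6: at line 1 remove [xoa,msz] add [qfop,ffav] -> 8 lines: rryga kxl qfop ffav yapc rfub svnov wvs
Hunk 7: at line 2 remove [ffav,yapc] add [ztxkt,dntg] -> 8 lines: rryga kxl qfop ztxkt dntg rfub svnov wvs
Final line count: 8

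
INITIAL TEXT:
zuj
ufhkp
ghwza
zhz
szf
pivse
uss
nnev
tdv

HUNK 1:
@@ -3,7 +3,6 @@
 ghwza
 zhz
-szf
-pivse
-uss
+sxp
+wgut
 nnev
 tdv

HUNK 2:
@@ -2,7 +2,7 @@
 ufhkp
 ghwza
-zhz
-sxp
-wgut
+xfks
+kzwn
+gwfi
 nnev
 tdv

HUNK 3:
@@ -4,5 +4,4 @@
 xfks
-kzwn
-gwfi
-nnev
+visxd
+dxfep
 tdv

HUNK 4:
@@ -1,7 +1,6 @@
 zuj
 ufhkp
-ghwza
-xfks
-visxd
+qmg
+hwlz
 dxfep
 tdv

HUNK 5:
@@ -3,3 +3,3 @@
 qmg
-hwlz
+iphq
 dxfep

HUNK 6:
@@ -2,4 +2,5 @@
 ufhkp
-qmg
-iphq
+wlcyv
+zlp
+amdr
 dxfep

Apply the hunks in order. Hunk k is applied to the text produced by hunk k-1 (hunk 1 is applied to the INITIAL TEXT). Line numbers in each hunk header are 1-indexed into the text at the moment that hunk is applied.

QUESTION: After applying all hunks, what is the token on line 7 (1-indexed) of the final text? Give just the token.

Hunk 1: at line 3 remove [szf,pivse,uss] add [sxp,wgut] -> 8 lines: zuj ufhkp ghwza zhz sxp wgut nnev tdv
Hunk 2: at line 2 remove [zhz,sxp,wgut] add [xfks,kzwn,gwfi] -> 8 lines: zuj ufhkp ghwza xfks kzwn gwfi nnev tdv
Hunk 3: at line 4 remove [kzwn,gwfi,nnev] add [visxd,dxfep] -> 7 lines: zuj ufhkp ghwza xfks visxd dxfep tdv
Hunk 4: at line 1 remove [ghwza,xfks,visxd] add [qmg,hwlz] -> 6 lines: zuj ufhkp qmg hwlz dxfep tdv
Hunk 5: at line 3 remove [hwlz] add [iphq] -> 6 lines: zuj ufhkp qmg iphq dxfep tdv
Hunk 6: at line 2 remove [qmg,iphq] add [wlcyv,zlp,amdr] -> 7 lines: zuj ufhkp wlcyv zlp amdr dxfep tdv
Final line 7: tdv

Answer: tdv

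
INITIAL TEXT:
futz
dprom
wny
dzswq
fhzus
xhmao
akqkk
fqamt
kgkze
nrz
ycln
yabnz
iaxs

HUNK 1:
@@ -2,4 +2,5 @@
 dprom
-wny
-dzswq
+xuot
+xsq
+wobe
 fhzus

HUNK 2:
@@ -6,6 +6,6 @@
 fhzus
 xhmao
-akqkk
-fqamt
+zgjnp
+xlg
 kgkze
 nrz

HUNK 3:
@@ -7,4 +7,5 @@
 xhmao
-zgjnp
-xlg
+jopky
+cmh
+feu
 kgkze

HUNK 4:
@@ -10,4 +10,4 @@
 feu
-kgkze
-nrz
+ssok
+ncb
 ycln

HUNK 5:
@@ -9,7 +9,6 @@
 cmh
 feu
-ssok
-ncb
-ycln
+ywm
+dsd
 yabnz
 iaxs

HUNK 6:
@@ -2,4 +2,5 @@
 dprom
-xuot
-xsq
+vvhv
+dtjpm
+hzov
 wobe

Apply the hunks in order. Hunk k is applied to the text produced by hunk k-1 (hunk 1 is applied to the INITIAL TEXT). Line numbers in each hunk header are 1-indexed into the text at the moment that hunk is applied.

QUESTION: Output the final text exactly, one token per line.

Hunk 1: at line 2 remove [wny,dzswq] add [xuot,xsq,wobe] -> 14 lines: futz dprom xuot xsq wobe fhzus xhmao akqkk fqamt kgkze nrz ycln yabnz iaxs
Hunk 2: at line 6 remove [akqkk,fqamt] add [zgjnp,xlg] -> 14 lines: futz dprom xuot xsq wobe fhzus xhmao zgjnp xlg kgkze nrz ycln yabnz iaxs
Hunk 3: at line 7 remove [zgjnp,xlg] add [jopky,cmh,feu] -> 15 lines: futz dprom xuot xsq wobe fhzus xhmao jopky cmh feu kgkze nrz ycln yabnz iaxs
Hunk 4: at line 10 remove [kgkze,nrz] add [ssok,ncb] -> 15 lines: futz dprom xuot xsq wobe fhzus xhmao jopky cmh feu ssok ncb ycln yabnz iaxs
Hunk 5: at line 9 remove [ssok,ncb,ycln] add [ywm,dsd] -> 14 lines: futz dprom xuot xsq wobe fhzus xhmao jopky cmh feu ywm dsd yabnz iaxs
Hunk 6: at line 2 remove [xuot,xsq] add [vvhv,dtjpm,hzov] -> 15 lines: futz dprom vvhv dtjpm hzov wobe fhzus xhmao jopky cmh feu ywm dsd yabnz iaxs

Answer: futz
dprom
vvhv
dtjpm
hzov
wobe
fhzus
xhmao
jopky
cmh
feu
ywm
dsd
yabnz
iaxs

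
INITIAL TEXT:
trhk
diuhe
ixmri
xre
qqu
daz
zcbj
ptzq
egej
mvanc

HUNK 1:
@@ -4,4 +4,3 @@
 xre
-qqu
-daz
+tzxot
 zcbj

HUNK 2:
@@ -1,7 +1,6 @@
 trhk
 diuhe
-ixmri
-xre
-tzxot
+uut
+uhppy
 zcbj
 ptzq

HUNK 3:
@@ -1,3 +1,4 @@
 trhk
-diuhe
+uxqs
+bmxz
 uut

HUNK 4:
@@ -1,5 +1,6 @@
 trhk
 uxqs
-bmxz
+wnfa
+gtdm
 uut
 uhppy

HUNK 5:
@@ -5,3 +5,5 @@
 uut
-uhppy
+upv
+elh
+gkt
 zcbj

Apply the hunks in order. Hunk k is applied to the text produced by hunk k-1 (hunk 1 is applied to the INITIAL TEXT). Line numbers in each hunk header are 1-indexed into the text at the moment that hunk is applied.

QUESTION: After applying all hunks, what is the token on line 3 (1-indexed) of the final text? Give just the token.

Hunk 1: at line 4 remove [qqu,daz] add [tzxot] -> 9 lines: trhk diuhe ixmri xre tzxot zcbj ptzq egej mvanc
Hunk 2: at line 1 remove [ixmri,xre,tzxot] add [uut,uhppy] -> 8 lines: trhk diuhe uut uhppy zcbj ptzq egej mvanc
Hunk 3: at line 1 remove [diuhe] add [uxqs,bmxz] -> 9 lines: trhk uxqs bmxz uut uhppy zcbj ptzq egej mvanc
Hunk 4: at line 1 remove [bmxz] add [wnfa,gtdm] -> 10 lines: trhk uxqs wnfa gtdm uut uhppy zcbj ptzq egej mvanc
Hunk 5: at line 5 remove [uhppy] add [upv,elh,gkt] -> 12 lines: trhk uxqs wnfa gtdm uut upv elh gkt zcbj ptzq egej mvanc
Final line 3: wnfa

Answer: wnfa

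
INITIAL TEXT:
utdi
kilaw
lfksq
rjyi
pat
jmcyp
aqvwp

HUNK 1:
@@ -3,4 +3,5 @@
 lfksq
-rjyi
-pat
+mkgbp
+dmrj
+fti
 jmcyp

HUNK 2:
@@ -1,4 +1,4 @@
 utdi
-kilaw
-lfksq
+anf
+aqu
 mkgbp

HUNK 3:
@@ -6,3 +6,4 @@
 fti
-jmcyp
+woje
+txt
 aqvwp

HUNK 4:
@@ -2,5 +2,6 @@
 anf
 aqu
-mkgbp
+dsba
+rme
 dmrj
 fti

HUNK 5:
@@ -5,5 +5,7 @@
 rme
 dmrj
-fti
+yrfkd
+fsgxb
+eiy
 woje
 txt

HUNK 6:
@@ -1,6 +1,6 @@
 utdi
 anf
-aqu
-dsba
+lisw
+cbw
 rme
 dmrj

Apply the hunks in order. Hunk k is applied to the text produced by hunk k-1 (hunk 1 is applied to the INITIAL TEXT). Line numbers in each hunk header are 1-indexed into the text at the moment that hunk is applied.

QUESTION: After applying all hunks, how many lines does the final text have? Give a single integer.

Hunk 1: at line 3 remove [rjyi,pat] add [mkgbp,dmrj,fti] -> 8 lines: utdi kilaw lfksq mkgbp dmrj fti jmcyp aqvwp
Hunk 2: at line 1 remove [kilaw,lfksq] add [anf,aqu] -> 8 lines: utdi anf aqu mkgbp dmrj fti jmcyp aqvwp
Hunk 3: at line 6 remove [jmcyp] add [woje,txt] -> 9 lines: utdi anf aqu mkgbp dmrj fti woje txt aqvwp
Hunk 4: at line 2 remove [mkgbp] add [dsba,rme] -> 10 lines: utdi anf aqu dsba rme dmrj fti woje txt aqvwp
Hunk 5: at line 5 remove [fti] add [yrfkd,fsgxb,eiy] -> 12 lines: utdi anf aqu dsba rme dmrj yrfkd fsgxb eiy woje txt aqvwp
Hunk 6: at line 1 remove [aqu,dsba] add [lisw,cbw] -> 12 lines: utdi anf lisw cbw rme dmrj yrfkd fsgxb eiy woje txt aqvwp
Final line count: 12

Answer: 12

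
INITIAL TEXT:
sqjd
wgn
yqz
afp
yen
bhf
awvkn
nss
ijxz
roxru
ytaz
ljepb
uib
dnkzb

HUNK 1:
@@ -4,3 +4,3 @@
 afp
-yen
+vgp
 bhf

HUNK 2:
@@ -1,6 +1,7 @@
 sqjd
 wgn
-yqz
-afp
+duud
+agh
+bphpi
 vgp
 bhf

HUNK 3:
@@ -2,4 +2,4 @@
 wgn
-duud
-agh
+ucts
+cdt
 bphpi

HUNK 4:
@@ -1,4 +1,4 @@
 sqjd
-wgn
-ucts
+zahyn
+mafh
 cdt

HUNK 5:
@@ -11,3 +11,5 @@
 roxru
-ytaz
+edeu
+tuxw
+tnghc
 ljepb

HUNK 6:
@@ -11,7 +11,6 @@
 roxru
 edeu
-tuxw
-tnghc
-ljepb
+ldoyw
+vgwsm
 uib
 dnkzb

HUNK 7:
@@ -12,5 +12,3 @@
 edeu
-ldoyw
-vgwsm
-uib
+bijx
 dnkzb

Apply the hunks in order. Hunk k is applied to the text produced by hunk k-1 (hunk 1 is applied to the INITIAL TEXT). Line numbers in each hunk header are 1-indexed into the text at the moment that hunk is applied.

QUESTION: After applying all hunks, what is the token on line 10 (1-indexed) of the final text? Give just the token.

Hunk 1: at line 4 remove [yen] add [vgp] -> 14 lines: sqjd wgn yqz afp vgp bhf awvkn nss ijxz roxru ytaz ljepb uib dnkzb
Hunk 2: at line 1 remove [yqz,afp] add [duud,agh,bphpi] -> 15 lines: sqjd wgn duud agh bphpi vgp bhf awvkn nss ijxz roxru ytaz ljepb uib dnkzb
Hunk 3: at line 2 remove [duud,agh] add [ucts,cdt] -> 15 lines: sqjd wgn ucts cdt bphpi vgp bhf awvkn nss ijxz roxru ytaz ljepb uib dnkzb
Hunk 4: at line 1 remove [wgn,ucts] add [zahyn,mafh] -> 15 lines: sqjd zahyn mafh cdt bphpi vgp bhf awvkn nss ijxz roxru ytaz ljepb uib dnkzb
Hunk 5: at line 11 remove [ytaz] add [edeu,tuxw,tnghc] -> 17 lines: sqjd zahyn mafh cdt bphpi vgp bhf awvkn nss ijxz roxru edeu tuxw tnghc ljepb uib dnkzb
Hunk 6: at line 11 remove [tuxw,tnghc,ljepb] add [ldoyw,vgwsm] -> 16 lines: sqjd zahyn mafh cdt bphpi vgp bhf awvkn nss ijxz roxru edeu ldoyw vgwsm uib dnkzb
Hunk 7: at line 12 remove [ldoyw,vgwsm,uib] add [bijx] -> 14 lines: sqjd zahyn mafh cdt bphpi vgp bhf awvkn nss ijxz roxru edeu bijx dnkzb
Final line 10: ijxz

Answer: ijxz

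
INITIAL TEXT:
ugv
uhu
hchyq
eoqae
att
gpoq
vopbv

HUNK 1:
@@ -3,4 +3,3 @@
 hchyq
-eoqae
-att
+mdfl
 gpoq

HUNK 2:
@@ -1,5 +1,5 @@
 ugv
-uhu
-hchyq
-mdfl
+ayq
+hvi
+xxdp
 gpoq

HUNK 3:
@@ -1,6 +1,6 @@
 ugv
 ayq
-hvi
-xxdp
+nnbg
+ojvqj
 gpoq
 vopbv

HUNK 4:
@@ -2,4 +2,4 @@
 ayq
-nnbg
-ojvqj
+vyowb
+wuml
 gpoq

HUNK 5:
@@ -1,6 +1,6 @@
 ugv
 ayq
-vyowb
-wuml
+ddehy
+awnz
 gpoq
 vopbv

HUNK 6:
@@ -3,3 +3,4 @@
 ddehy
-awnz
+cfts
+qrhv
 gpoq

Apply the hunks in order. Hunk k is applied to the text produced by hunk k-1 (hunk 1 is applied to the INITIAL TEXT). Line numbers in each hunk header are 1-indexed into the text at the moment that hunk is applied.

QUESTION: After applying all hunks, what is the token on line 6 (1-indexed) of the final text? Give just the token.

Answer: gpoq

Derivation:
Hunk 1: at line 3 remove [eoqae,att] add [mdfl] -> 6 lines: ugv uhu hchyq mdfl gpoq vopbv
Hunk 2: at line 1 remove [uhu,hchyq,mdfl] add [ayq,hvi,xxdp] -> 6 lines: ugv ayq hvi xxdp gpoq vopbv
Hunk 3: at line 1 remove [hvi,xxdp] add [nnbg,ojvqj] -> 6 lines: ugv ayq nnbg ojvqj gpoq vopbv
Hunk 4: at line 2 remove [nnbg,ojvqj] add [vyowb,wuml] -> 6 lines: ugv ayq vyowb wuml gpoq vopbv
Hunk 5: at line 1 remove [vyowb,wuml] add [ddehy,awnz] -> 6 lines: ugv ayq ddehy awnz gpoq vopbv
Hunk 6: at line 3 remove [awnz] add [cfts,qrhv] -> 7 lines: ugv ayq ddehy cfts qrhv gpoq vopbv
Final line 6: gpoq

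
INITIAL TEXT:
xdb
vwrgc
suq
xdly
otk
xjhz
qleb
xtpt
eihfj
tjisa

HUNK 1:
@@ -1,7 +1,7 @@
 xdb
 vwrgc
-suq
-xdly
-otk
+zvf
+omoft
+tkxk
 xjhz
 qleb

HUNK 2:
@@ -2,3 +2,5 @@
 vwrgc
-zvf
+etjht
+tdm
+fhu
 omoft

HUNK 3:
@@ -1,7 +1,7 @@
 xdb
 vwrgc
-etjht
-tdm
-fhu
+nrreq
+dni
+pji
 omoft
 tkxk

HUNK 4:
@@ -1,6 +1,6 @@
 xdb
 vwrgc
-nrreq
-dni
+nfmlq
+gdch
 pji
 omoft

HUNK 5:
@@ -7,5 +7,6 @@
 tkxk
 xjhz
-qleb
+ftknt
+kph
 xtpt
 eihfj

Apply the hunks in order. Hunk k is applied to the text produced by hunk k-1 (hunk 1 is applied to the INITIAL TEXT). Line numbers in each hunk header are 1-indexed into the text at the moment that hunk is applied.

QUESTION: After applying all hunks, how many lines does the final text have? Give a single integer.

Hunk 1: at line 1 remove [suq,xdly,otk] add [zvf,omoft,tkxk] -> 10 lines: xdb vwrgc zvf omoft tkxk xjhz qleb xtpt eihfj tjisa
Hunk 2: at line 2 remove [zvf] add [etjht,tdm,fhu] -> 12 lines: xdb vwrgc etjht tdm fhu omoft tkxk xjhz qleb xtpt eihfj tjisa
Hunk 3: at line 1 remove [etjht,tdm,fhu] add [nrreq,dni,pji] -> 12 lines: xdb vwrgc nrreq dni pji omoft tkxk xjhz qleb xtpt eihfj tjisa
Hunk 4: at line 1 remove [nrreq,dni] add [nfmlq,gdch] -> 12 lines: xdb vwrgc nfmlq gdch pji omoft tkxk xjhz qleb xtpt eihfj tjisa
Hunk 5: at line 7 remove [qleb] add [ftknt,kph] -> 13 lines: xdb vwrgc nfmlq gdch pji omoft tkxk xjhz ftknt kph xtpt eihfj tjisa
Final line count: 13

Answer: 13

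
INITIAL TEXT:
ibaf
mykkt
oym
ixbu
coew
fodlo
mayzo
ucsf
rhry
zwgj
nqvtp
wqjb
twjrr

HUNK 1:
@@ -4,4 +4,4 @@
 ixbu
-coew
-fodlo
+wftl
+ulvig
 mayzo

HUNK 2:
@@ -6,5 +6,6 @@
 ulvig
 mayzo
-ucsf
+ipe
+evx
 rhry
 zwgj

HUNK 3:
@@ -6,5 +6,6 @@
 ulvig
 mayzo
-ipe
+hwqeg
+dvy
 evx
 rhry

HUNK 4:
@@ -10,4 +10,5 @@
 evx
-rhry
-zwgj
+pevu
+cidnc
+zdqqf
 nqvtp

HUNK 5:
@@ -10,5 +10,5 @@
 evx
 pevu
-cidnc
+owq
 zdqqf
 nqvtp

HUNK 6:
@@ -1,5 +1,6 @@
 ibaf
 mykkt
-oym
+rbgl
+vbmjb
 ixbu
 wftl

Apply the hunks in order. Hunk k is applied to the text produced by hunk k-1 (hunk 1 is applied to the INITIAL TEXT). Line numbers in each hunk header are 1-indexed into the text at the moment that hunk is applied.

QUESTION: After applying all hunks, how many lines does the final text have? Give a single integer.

Hunk 1: at line 4 remove [coew,fodlo] add [wftl,ulvig] -> 13 lines: ibaf mykkt oym ixbu wftl ulvig mayzo ucsf rhry zwgj nqvtp wqjb twjrr
Hunk 2: at line 6 remove [ucsf] add [ipe,evx] -> 14 lines: ibaf mykkt oym ixbu wftl ulvig mayzo ipe evx rhry zwgj nqvtp wqjb twjrr
Hunk 3: at line 6 remove [ipe] add [hwqeg,dvy] -> 15 lines: ibaf mykkt oym ixbu wftl ulvig mayzo hwqeg dvy evx rhry zwgj nqvtp wqjb twjrr
Hunk 4: at line 10 remove [rhry,zwgj] add [pevu,cidnc,zdqqf] -> 16 lines: ibaf mykkt oym ixbu wftl ulvig mayzo hwqeg dvy evx pevu cidnc zdqqf nqvtp wqjb twjrr
Hunk 5: at line 10 remove [cidnc] add [owq] -> 16 lines: ibaf mykkt oym ixbu wftl ulvig mayzo hwqeg dvy evx pevu owq zdqqf nqvtp wqjb twjrr
Hunk 6: at line 1 remove [oym] add [rbgl,vbmjb] -> 17 lines: ibaf mykkt rbgl vbmjb ixbu wftl ulvig mayzo hwqeg dvy evx pevu owq zdqqf nqvtp wqjb twjrr
Final line count: 17

Answer: 17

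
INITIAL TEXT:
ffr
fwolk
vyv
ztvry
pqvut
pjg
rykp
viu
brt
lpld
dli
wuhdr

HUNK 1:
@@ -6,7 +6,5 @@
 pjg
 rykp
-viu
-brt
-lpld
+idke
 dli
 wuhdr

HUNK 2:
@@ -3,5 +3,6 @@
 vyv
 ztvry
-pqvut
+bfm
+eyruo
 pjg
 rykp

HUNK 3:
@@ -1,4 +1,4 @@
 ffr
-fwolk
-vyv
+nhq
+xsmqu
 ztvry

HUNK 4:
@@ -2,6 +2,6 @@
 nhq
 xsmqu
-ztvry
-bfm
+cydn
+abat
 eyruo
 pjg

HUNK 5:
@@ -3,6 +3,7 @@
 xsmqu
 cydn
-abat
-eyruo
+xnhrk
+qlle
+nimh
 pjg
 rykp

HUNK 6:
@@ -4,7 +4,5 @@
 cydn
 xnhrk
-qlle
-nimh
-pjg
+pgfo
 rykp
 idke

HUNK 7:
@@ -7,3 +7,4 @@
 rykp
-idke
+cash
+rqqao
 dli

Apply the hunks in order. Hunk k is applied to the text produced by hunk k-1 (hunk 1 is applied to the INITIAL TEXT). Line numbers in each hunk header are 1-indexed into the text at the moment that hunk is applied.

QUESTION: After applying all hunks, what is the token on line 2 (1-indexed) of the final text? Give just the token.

Answer: nhq

Derivation:
Hunk 1: at line 6 remove [viu,brt,lpld] add [idke] -> 10 lines: ffr fwolk vyv ztvry pqvut pjg rykp idke dli wuhdr
Hunk 2: at line 3 remove [pqvut] add [bfm,eyruo] -> 11 lines: ffr fwolk vyv ztvry bfm eyruo pjg rykp idke dli wuhdr
Hunk 3: at line 1 remove [fwolk,vyv] add [nhq,xsmqu] -> 11 lines: ffr nhq xsmqu ztvry bfm eyruo pjg rykp idke dli wuhdr
Hunk 4: at line 2 remove [ztvry,bfm] add [cydn,abat] -> 11 lines: ffr nhq xsmqu cydn abat eyruo pjg rykp idke dli wuhdr
Hunk 5: at line 3 remove [abat,eyruo] add [xnhrk,qlle,nimh] -> 12 lines: ffr nhq xsmqu cydn xnhrk qlle nimh pjg rykp idke dli wuhdr
Hunk 6: at line 4 remove [qlle,nimh,pjg] add [pgfo] -> 10 lines: ffr nhq xsmqu cydn xnhrk pgfo rykp idke dli wuhdr
Hunk 7: at line 7 remove [idke] add [cash,rqqao] -> 11 lines: ffr nhq xsmqu cydn xnhrk pgfo rykp cash rqqao dli wuhdr
Final line 2: nhq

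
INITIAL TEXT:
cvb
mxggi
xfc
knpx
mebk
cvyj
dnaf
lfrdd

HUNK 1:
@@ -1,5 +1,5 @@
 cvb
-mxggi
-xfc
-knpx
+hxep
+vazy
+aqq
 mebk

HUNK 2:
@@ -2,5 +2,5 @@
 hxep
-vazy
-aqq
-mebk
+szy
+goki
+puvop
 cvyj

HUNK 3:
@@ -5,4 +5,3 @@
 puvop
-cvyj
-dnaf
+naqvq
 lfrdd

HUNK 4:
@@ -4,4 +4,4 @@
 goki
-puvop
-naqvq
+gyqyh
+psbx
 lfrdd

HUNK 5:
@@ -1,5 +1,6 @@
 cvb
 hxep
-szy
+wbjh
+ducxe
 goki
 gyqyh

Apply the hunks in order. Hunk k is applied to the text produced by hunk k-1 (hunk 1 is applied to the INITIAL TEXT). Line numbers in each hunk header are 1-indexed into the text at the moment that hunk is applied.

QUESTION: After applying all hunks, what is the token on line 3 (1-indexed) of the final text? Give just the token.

Answer: wbjh

Derivation:
Hunk 1: at line 1 remove [mxggi,xfc,knpx] add [hxep,vazy,aqq] -> 8 lines: cvb hxep vazy aqq mebk cvyj dnaf lfrdd
Hunk 2: at line 2 remove [vazy,aqq,mebk] add [szy,goki,puvop] -> 8 lines: cvb hxep szy goki puvop cvyj dnaf lfrdd
Hunk 3: at line 5 remove [cvyj,dnaf] add [naqvq] -> 7 lines: cvb hxep szy goki puvop naqvq lfrdd
Hunk 4: at line 4 remove [puvop,naqvq] add [gyqyh,psbx] -> 7 lines: cvb hxep szy goki gyqyh psbx lfrdd
Hunk 5: at line 1 remove [szy] add [wbjh,ducxe] -> 8 lines: cvb hxep wbjh ducxe goki gyqyh psbx lfrdd
Final line 3: wbjh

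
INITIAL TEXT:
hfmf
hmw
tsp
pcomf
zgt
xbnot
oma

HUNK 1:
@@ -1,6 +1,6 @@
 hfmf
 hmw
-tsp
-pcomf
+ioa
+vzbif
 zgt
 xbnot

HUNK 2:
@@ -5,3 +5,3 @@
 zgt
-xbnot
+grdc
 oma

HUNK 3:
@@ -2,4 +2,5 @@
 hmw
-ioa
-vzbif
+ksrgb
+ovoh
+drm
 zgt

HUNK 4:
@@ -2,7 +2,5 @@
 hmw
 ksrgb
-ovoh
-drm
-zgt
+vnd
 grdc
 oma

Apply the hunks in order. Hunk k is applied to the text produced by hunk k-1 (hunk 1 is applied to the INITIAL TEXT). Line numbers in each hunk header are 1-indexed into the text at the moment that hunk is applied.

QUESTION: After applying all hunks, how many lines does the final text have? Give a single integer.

Hunk 1: at line 1 remove [tsp,pcomf] add [ioa,vzbif] -> 7 lines: hfmf hmw ioa vzbif zgt xbnot oma
Hunk 2: at line 5 remove [xbnot] add [grdc] -> 7 lines: hfmf hmw ioa vzbif zgt grdc oma
Hunk 3: at line 2 remove [ioa,vzbif] add [ksrgb,ovoh,drm] -> 8 lines: hfmf hmw ksrgb ovoh drm zgt grdc oma
Hunk 4: at line 2 remove [ovoh,drm,zgt] add [vnd] -> 6 lines: hfmf hmw ksrgb vnd grdc oma
Final line count: 6

Answer: 6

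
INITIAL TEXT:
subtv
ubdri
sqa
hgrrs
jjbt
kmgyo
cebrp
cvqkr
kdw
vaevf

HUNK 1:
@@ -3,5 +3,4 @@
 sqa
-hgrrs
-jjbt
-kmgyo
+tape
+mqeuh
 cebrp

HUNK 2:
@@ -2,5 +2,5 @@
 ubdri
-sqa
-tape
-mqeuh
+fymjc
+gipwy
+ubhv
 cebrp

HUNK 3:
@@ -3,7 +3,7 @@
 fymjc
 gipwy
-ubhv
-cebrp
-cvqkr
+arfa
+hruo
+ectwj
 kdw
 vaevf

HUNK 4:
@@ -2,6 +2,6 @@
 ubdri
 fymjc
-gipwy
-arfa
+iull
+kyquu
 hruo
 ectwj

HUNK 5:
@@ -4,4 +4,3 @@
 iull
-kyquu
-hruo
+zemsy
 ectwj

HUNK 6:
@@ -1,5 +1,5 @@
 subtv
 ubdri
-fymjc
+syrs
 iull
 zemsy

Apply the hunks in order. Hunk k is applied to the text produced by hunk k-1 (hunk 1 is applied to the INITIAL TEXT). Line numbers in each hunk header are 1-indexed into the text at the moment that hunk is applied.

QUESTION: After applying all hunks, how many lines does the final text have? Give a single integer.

Hunk 1: at line 3 remove [hgrrs,jjbt,kmgyo] add [tape,mqeuh] -> 9 lines: subtv ubdri sqa tape mqeuh cebrp cvqkr kdw vaevf
Hunk 2: at line 2 remove [sqa,tape,mqeuh] add [fymjc,gipwy,ubhv] -> 9 lines: subtv ubdri fymjc gipwy ubhv cebrp cvqkr kdw vaevf
Hunk 3: at line 3 remove [ubhv,cebrp,cvqkr] add [arfa,hruo,ectwj] -> 9 lines: subtv ubdri fymjc gipwy arfa hruo ectwj kdw vaevf
Hunk 4: at line 2 remove [gipwy,arfa] add [iull,kyquu] -> 9 lines: subtv ubdri fymjc iull kyquu hruo ectwj kdw vaevf
Hunk 5: at line 4 remove [kyquu,hruo] add [zemsy] -> 8 lines: subtv ubdri fymjc iull zemsy ectwj kdw vaevf
Hunk 6: at line 1 remove [fymjc] add [syrs] -> 8 lines: subtv ubdri syrs iull zemsy ectwj kdw vaevf
Final line count: 8

Answer: 8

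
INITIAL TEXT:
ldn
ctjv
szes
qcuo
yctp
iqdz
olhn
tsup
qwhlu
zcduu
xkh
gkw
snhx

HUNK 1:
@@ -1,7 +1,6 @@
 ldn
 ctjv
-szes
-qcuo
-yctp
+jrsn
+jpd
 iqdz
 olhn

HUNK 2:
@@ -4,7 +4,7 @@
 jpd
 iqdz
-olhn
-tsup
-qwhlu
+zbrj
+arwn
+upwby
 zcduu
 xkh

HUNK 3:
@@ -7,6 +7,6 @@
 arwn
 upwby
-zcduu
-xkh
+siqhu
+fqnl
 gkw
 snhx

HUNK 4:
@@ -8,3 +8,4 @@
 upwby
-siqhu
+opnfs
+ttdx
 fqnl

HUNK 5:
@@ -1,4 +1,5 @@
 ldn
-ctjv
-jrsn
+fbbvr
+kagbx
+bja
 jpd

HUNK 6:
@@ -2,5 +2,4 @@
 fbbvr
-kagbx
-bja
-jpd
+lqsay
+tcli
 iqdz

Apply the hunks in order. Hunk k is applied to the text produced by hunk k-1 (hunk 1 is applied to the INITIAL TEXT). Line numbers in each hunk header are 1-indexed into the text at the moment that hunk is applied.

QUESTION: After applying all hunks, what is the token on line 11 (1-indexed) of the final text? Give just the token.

Answer: fqnl

Derivation:
Hunk 1: at line 1 remove [szes,qcuo,yctp] add [jrsn,jpd] -> 12 lines: ldn ctjv jrsn jpd iqdz olhn tsup qwhlu zcduu xkh gkw snhx
Hunk 2: at line 4 remove [olhn,tsup,qwhlu] add [zbrj,arwn,upwby] -> 12 lines: ldn ctjv jrsn jpd iqdz zbrj arwn upwby zcduu xkh gkw snhx
Hunk 3: at line 7 remove [zcduu,xkh] add [siqhu,fqnl] -> 12 lines: ldn ctjv jrsn jpd iqdz zbrj arwn upwby siqhu fqnl gkw snhx
Hunk 4: at line 8 remove [siqhu] add [opnfs,ttdx] -> 13 lines: ldn ctjv jrsn jpd iqdz zbrj arwn upwby opnfs ttdx fqnl gkw snhx
Hunk 5: at line 1 remove [ctjv,jrsn] add [fbbvr,kagbx,bja] -> 14 lines: ldn fbbvr kagbx bja jpd iqdz zbrj arwn upwby opnfs ttdx fqnl gkw snhx
Hunk 6: at line 2 remove [kagbx,bja,jpd] add [lqsay,tcli] -> 13 lines: ldn fbbvr lqsay tcli iqdz zbrj arwn upwby opnfs ttdx fqnl gkw snhx
Final line 11: fqnl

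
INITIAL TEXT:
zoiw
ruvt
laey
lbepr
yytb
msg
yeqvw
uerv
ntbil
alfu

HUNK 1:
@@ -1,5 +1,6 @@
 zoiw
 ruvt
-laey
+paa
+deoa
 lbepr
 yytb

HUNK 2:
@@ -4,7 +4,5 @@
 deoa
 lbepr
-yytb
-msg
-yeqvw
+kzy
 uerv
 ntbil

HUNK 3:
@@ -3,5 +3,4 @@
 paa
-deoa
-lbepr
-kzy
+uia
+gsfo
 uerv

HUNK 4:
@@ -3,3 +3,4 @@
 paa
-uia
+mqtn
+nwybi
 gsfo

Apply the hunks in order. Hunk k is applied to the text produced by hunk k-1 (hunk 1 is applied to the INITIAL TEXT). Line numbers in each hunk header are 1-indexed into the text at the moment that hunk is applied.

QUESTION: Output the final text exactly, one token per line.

Answer: zoiw
ruvt
paa
mqtn
nwybi
gsfo
uerv
ntbil
alfu

Derivation:
Hunk 1: at line 1 remove [laey] add [paa,deoa] -> 11 lines: zoiw ruvt paa deoa lbepr yytb msg yeqvw uerv ntbil alfu
Hunk 2: at line 4 remove [yytb,msg,yeqvw] add [kzy] -> 9 lines: zoiw ruvt paa deoa lbepr kzy uerv ntbil alfu
Hunk 3: at line 3 remove [deoa,lbepr,kzy] add [uia,gsfo] -> 8 lines: zoiw ruvt paa uia gsfo uerv ntbil alfu
Hunk 4: at line 3 remove [uia] add [mqtn,nwybi] -> 9 lines: zoiw ruvt paa mqtn nwybi gsfo uerv ntbil alfu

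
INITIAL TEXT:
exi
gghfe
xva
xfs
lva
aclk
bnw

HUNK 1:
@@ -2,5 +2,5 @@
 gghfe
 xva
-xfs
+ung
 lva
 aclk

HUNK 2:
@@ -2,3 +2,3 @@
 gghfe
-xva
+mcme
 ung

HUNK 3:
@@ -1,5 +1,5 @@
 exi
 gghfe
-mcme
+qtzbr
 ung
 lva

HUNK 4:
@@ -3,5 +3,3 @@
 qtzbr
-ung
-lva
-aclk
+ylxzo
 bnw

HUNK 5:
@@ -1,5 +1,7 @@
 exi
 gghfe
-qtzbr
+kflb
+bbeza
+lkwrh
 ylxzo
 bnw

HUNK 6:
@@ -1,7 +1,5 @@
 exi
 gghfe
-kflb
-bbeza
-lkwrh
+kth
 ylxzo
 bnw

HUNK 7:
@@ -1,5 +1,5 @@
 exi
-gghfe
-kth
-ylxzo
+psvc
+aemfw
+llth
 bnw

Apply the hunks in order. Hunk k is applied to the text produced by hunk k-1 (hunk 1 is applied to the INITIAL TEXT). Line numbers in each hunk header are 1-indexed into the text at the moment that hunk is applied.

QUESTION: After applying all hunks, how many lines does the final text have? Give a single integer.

Hunk 1: at line 2 remove [xfs] add [ung] -> 7 lines: exi gghfe xva ung lva aclk bnw
Hunk 2: at line 2 remove [xva] add [mcme] -> 7 lines: exi gghfe mcme ung lva aclk bnw
Hunk 3: at line 1 remove [mcme] add [qtzbr] -> 7 lines: exi gghfe qtzbr ung lva aclk bnw
Hunk 4: at line 3 remove [ung,lva,aclk] add [ylxzo] -> 5 lines: exi gghfe qtzbr ylxzo bnw
Hunk 5: at line 1 remove [qtzbr] add [kflb,bbeza,lkwrh] -> 7 lines: exi gghfe kflb bbeza lkwrh ylxzo bnw
Hunk 6: at line 1 remove [kflb,bbeza,lkwrh] add [kth] -> 5 lines: exi gghfe kth ylxzo bnw
Hunk 7: at line 1 remove [gghfe,kth,ylxzo] add [psvc,aemfw,llth] -> 5 lines: exi psvc aemfw llth bnw
Final line count: 5

Answer: 5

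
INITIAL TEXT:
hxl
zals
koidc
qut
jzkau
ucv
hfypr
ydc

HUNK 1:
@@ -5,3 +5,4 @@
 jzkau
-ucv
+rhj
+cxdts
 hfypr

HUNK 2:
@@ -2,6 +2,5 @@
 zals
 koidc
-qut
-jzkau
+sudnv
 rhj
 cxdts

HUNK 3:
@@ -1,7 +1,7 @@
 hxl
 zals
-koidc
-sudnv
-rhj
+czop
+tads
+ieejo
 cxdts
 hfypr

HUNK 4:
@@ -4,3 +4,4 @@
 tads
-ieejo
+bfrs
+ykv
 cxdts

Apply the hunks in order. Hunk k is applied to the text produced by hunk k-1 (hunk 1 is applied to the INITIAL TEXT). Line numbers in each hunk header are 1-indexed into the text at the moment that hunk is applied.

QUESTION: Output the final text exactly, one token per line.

Hunk 1: at line 5 remove [ucv] add [rhj,cxdts] -> 9 lines: hxl zals koidc qut jzkau rhj cxdts hfypr ydc
Hunk 2: at line 2 remove [qut,jzkau] add [sudnv] -> 8 lines: hxl zals koidc sudnv rhj cxdts hfypr ydc
Hunk 3: at line 1 remove [koidc,sudnv,rhj] add [czop,tads,ieejo] -> 8 lines: hxl zals czop tads ieejo cxdts hfypr ydc
Hunk 4: at line 4 remove [ieejo] add [bfrs,ykv] -> 9 lines: hxl zals czop tads bfrs ykv cxdts hfypr ydc

Answer: hxl
zals
czop
tads
bfrs
ykv
cxdts
hfypr
ydc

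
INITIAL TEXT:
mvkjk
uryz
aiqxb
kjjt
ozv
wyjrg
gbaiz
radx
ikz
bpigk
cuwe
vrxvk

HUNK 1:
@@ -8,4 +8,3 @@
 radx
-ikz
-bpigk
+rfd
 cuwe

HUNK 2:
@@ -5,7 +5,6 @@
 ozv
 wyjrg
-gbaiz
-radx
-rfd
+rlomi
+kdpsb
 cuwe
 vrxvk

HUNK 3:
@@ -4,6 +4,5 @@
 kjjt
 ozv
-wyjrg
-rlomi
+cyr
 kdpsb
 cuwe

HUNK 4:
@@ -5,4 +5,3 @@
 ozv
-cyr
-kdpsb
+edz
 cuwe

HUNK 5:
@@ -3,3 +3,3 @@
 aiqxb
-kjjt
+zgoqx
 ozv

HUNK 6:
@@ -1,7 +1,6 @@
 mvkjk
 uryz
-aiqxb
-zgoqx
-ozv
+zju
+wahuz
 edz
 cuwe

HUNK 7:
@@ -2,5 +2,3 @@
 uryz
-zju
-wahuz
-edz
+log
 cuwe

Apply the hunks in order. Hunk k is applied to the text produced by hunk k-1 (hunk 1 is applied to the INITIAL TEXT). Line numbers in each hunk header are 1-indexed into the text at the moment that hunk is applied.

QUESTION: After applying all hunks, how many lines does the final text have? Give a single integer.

Answer: 5

Derivation:
Hunk 1: at line 8 remove [ikz,bpigk] add [rfd] -> 11 lines: mvkjk uryz aiqxb kjjt ozv wyjrg gbaiz radx rfd cuwe vrxvk
Hunk 2: at line 5 remove [gbaiz,radx,rfd] add [rlomi,kdpsb] -> 10 lines: mvkjk uryz aiqxb kjjt ozv wyjrg rlomi kdpsb cuwe vrxvk
Hunk 3: at line 4 remove [wyjrg,rlomi] add [cyr] -> 9 lines: mvkjk uryz aiqxb kjjt ozv cyr kdpsb cuwe vrxvk
Hunk 4: at line 5 remove [cyr,kdpsb] add [edz] -> 8 lines: mvkjk uryz aiqxb kjjt ozv edz cuwe vrxvk
Hunk 5: at line 3 remove [kjjt] add [zgoqx] -> 8 lines: mvkjk uryz aiqxb zgoqx ozv edz cuwe vrxvk
Hunk 6: at line 1 remove [aiqxb,zgoqx,ozv] add [zju,wahuz] -> 7 lines: mvkjk uryz zju wahuz edz cuwe vrxvk
Hunk 7: at line 2 remove [zju,wahuz,edz] add [log] -> 5 lines: mvkjk uryz log cuwe vrxvk
Final line count: 5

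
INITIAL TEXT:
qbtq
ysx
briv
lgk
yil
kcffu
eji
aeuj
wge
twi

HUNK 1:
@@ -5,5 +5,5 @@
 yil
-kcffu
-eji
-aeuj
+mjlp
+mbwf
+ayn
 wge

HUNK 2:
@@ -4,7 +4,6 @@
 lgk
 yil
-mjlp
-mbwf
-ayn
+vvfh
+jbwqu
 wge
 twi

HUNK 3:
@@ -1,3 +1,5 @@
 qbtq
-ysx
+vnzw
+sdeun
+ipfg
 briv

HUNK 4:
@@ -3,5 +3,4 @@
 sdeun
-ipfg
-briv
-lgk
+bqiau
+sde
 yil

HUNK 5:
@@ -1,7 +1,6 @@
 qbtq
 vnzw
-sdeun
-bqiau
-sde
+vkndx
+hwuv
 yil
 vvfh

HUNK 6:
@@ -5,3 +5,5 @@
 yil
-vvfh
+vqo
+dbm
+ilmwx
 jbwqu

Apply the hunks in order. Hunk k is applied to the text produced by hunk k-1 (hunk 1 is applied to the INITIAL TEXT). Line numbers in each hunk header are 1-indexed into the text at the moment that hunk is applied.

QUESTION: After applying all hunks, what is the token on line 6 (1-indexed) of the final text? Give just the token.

Hunk 1: at line 5 remove [kcffu,eji,aeuj] add [mjlp,mbwf,ayn] -> 10 lines: qbtq ysx briv lgk yil mjlp mbwf ayn wge twi
Hunk 2: at line 4 remove [mjlp,mbwf,ayn] add [vvfh,jbwqu] -> 9 lines: qbtq ysx briv lgk yil vvfh jbwqu wge twi
Hunk 3: at line 1 remove [ysx] add [vnzw,sdeun,ipfg] -> 11 lines: qbtq vnzw sdeun ipfg briv lgk yil vvfh jbwqu wge twi
Hunk 4: at line 3 remove [ipfg,briv,lgk] add [bqiau,sde] -> 10 lines: qbtq vnzw sdeun bqiau sde yil vvfh jbwqu wge twi
Hunk 5: at line 1 remove [sdeun,bqiau,sde] add [vkndx,hwuv] -> 9 lines: qbtq vnzw vkndx hwuv yil vvfh jbwqu wge twi
Hunk 6: at line 5 remove [vvfh] add [vqo,dbm,ilmwx] -> 11 lines: qbtq vnzw vkndx hwuv yil vqo dbm ilmwx jbwqu wge twi
Final line 6: vqo

Answer: vqo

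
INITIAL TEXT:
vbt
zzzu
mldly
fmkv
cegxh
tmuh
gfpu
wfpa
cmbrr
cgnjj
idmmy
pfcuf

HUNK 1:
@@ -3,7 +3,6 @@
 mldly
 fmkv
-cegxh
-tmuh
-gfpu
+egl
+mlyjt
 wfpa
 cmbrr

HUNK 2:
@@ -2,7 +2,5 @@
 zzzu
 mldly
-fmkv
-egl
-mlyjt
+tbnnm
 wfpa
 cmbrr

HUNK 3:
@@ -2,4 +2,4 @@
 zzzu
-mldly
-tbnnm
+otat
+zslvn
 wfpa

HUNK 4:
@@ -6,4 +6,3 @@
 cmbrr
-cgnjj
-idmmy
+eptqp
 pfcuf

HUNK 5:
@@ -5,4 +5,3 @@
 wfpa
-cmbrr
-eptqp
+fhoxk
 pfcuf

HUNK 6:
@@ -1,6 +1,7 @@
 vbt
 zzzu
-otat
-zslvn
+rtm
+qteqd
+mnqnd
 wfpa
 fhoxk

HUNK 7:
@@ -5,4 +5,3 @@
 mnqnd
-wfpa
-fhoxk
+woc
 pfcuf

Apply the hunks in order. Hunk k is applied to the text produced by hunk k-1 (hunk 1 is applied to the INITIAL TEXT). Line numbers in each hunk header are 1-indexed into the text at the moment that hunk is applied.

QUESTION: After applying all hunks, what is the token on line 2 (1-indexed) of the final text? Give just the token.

Answer: zzzu

Derivation:
Hunk 1: at line 3 remove [cegxh,tmuh,gfpu] add [egl,mlyjt] -> 11 lines: vbt zzzu mldly fmkv egl mlyjt wfpa cmbrr cgnjj idmmy pfcuf
Hunk 2: at line 2 remove [fmkv,egl,mlyjt] add [tbnnm] -> 9 lines: vbt zzzu mldly tbnnm wfpa cmbrr cgnjj idmmy pfcuf
Hunk 3: at line 2 remove [mldly,tbnnm] add [otat,zslvn] -> 9 lines: vbt zzzu otat zslvn wfpa cmbrr cgnjj idmmy pfcuf
Hunk 4: at line 6 remove [cgnjj,idmmy] add [eptqp] -> 8 lines: vbt zzzu otat zslvn wfpa cmbrr eptqp pfcuf
Hunk 5: at line 5 remove [cmbrr,eptqp] add [fhoxk] -> 7 lines: vbt zzzu otat zslvn wfpa fhoxk pfcuf
Hunk 6: at line 1 remove [otat,zslvn] add [rtm,qteqd,mnqnd] -> 8 lines: vbt zzzu rtm qteqd mnqnd wfpa fhoxk pfcuf
Hunk 7: at line 5 remove [wfpa,fhoxk] add [woc] -> 7 lines: vbt zzzu rtm qteqd mnqnd woc pfcuf
Final line 2: zzzu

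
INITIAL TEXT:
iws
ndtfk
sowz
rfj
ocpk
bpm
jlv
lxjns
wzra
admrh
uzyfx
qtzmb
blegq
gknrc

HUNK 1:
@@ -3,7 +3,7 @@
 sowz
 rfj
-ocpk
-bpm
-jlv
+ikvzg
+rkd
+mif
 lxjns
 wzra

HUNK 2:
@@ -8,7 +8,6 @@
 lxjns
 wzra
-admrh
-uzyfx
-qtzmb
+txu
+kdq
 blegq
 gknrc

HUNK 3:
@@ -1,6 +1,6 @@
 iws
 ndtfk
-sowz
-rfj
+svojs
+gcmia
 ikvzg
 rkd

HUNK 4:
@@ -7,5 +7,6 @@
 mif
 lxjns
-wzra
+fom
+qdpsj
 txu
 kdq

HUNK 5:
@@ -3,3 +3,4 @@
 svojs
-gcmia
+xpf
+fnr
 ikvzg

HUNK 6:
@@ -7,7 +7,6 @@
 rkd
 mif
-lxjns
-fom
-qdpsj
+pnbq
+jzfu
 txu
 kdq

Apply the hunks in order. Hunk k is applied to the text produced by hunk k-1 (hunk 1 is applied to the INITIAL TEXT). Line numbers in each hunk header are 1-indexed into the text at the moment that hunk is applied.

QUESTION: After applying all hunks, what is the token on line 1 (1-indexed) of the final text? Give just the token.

Answer: iws

Derivation:
Hunk 1: at line 3 remove [ocpk,bpm,jlv] add [ikvzg,rkd,mif] -> 14 lines: iws ndtfk sowz rfj ikvzg rkd mif lxjns wzra admrh uzyfx qtzmb blegq gknrc
Hunk 2: at line 8 remove [admrh,uzyfx,qtzmb] add [txu,kdq] -> 13 lines: iws ndtfk sowz rfj ikvzg rkd mif lxjns wzra txu kdq blegq gknrc
Hunk 3: at line 1 remove [sowz,rfj] add [svojs,gcmia] -> 13 lines: iws ndtfk svojs gcmia ikvzg rkd mif lxjns wzra txu kdq blegq gknrc
Hunk 4: at line 7 remove [wzra] add [fom,qdpsj] -> 14 lines: iws ndtfk svojs gcmia ikvzg rkd mif lxjns fom qdpsj txu kdq blegq gknrc
Hunk 5: at line 3 remove [gcmia] add [xpf,fnr] -> 15 lines: iws ndtfk svojs xpf fnr ikvzg rkd mif lxjns fom qdpsj txu kdq blegq gknrc
Hunk 6: at line 7 remove [lxjns,fom,qdpsj] add [pnbq,jzfu] -> 14 lines: iws ndtfk svojs xpf fnr ikvzg rkd mif pnbq jzfu txu kdq blegq gknrc
Final line 1: iws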